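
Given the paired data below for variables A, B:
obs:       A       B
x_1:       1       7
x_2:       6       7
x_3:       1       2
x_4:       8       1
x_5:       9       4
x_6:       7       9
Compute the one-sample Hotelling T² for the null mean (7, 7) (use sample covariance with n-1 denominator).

Step 1 — sample mean vector:
  mean(A) = (1 + 6 + 1 + 8 + 9 + 7) / 6 = 32/6 = 5.3333
  mean(B) = (7 + 7 + 2 + 1 + 4 + 9) / 6 = 30/6 = 5
  x̄ = (5.3333, 5),  deviation x̄ - mu_0 = (5.3333, 5) - (7, 7) = (-1.6667, -2).

Step 2 — sample covariance matrix, S[i,j] = (1/(n-1)) · Σ_k (x_{k,i} - mean_i) · (x_{k,j} - mean_j), divisor n-1 = 5:
  S[A,A] = ((-4.3333)·(-4.3333) + (0.6667)·(0.6667) + (-4.3333)·(-4.3333) + (2.6667)·(2.6667) + (3.6667)·(3.6667) + (1.6667)·(1.6667)) / 5 = 61.3333/5 = 12.2667
  S[A,B] = ((-4.3333)·(2) + (0.6667)·(2) + (-4.3333)·(-3) + (2.6667)·(-4) + (3.6667)·(-1) + (1.6667)·(4)) / 5 = -2/5 = -0.4
  S[B,B] = ((2)·(2) + (2)·(2) + (-3)·(-3) + (-4)·(-4) + (-1)·(-1) + (4)·(4)) / 5 = 50/5 = 10
  S = [[12.2667, -0.4],
 [-0.4, 10]].

Step 3 — invert S. det(S) = 12.2667·10 - (-0.4)² = 122.5067.
  S^{-1} = (1/det) · [[d, -b], [-b, a]] = [[0.0816, 0.0033],
 [0.0033, 0.1001]].

Step 4 — quadratic form (x̄ - mu_0)^T · S^{-1} · (x̄ - mu_0):
  S^{-1} · (x̄ - mu_0) = (-0.1426, -0.2057),
  (x̄ - mu_0)^T · [...] = (-1.6667)·(-0.1426) + (-2)·(-0.2057) = 0.649.

Step 5 — scale by n: T² = 6 · 0.649 = 3.8942.

T² ≈ 3.8942


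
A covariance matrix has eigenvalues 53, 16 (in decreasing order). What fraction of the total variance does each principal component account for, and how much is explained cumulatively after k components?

Step 1 — total variance = trace(Sigma) = Σ λ_i = 53 + 16 = 69.

Step 2 — fraction explained by component i = λ_i / Σ λ:
  PC1: 53/69 = 0.7681
  PC2: 16/69 = 0.2319

Step 3 — cumulative fraction after k components = (λ_1 + ... + λ_k) / Σ λ:
  k = 1: 53/69 = 0.7681
  k = 2: (53 + 16)/69 = 69/69 = 1

Summary (fraction, with percent):

explained: PC1 0.7681 (76.81%), PC2 0.2319 (23.19%);  cumulative: 0.7681, 1


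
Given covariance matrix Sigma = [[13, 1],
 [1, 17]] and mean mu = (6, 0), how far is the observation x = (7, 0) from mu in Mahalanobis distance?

Step 1 — centre the observation: (x - mu) = (1, 0).

Step 2 — invert Sigma. det(Sigma) = 13·17 - (1)² = 220.
  Sigma^{-1} = (1/det) · [[d, -b], [-b, a]] = [[0.0773, -0.0045],
 [-0.0045, 0.0591]].

Step 3 — form the quadratic (x - mu)^T · Sigma^{-1} · (x - mu):
  Sigma^{-1} · (x - mu) = (0.0773, -0.0045).
  (x - mu)^T · [Sigma^{-1} · (x - mu)] = (1)·(0.0773) + (0)·(-0.0045) = 0.0773.

Step 4 — take square root: d = √(0.0773) ≈ 0.278.

d(x, mu) = √(0.0773) ≈ 0.278


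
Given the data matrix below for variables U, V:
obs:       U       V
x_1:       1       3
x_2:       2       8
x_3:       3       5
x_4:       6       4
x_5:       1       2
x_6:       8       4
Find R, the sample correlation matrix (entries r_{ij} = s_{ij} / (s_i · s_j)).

Step 1 — column means:
  mean(U) = (1 + 2 + 3 + 6 + 1 + 8) / 6 = 21/6 = 3.5
  mean(V) = (3 + 8 + 5 + 4 + 2 + 4) / 6 = 26/6 = 4.3333

Step 2 — sample variances and covariances s[i,j] = (1/(n-1)) · Σ_k (x_{k,i} - mean_i) · (x_{k,j} - mean_j), with n-1 = 5:
  s[U,U] = ((-2.5)·(-2.5) + (-1.5)·(-1.5) + (-0.5)·(-0.5) + (2.5)·(2.5) + (-2.5)·(-2.5) + (4.5)·(4.5)) / 5 = 41.5/5 = 8.3
  s[U,V] = ((-2.5)·(-1.3333) + (-1.5)·(3.6667) + (-0.5)·(0.6667) + (2.5)·(-0.3333) + (-2.5)·(-2.3333) + (4.5)·(-0.3333)) / 5 = 1/5 = 0.2
  s[V,V] = ((-1.3333)·(-1.3333) + (3.6667)·(3.6667) + (0.6667)·(0.6667) + (-0.3333)·(-0.3333) + (-2.3333)·(-2.3333) + (-0.3333)·(-0.3333)) / 5 = 21.3333/5 = 4.2667
  Sample standard deviations s_i = √(s[i,i]):
  s(U) = √(8.3) = 2.881
  s(V) = √(4.2667) = 2.0656

Step 3 — r_{ij} = s_{ij} / (s_i · s_j):
  r[U,U] = 1 (diagonal).
  r[U,V] = 0.2 / (2.881 · 2.0656) = 0.2 / 5.9509 = 0.0336
  r[V,V] = 1 (diagonal).

R is symmetric with unit diagonal. Assembling:

R = [[1, 0.0336],
 [0.0336, 1]]


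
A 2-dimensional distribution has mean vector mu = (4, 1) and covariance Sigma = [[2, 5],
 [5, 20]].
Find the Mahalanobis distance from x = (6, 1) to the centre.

Step 1 — centre the observation: (x - mu) = (2, 0).

Step 2 — invert Sigma. det(Sigma) = 2·20 - (5)² = 15.
  Sigma^{-1} = (1/det) · [[d, -b], [-b, a]] = [[1.3333, -0.3333],
 [-0.3333, 0.1333]].

Step 3 — form the quadratic (x - mu)^T · Sigma^{-1} · (x - mu):
  Sigma^{-1} · (x - mu) = (2.6667, -0.6667).
  (x - mu)^T · [Sigma^{-1} · (x - mu)] = (2)·(2.6667) + (0)·(-0.6667) = 5.3333.

Step 4 — take square root: d = √(5.3333) ≈ 2.3094.

d(x, mu) = √(5.3333) ≈ 2.3094


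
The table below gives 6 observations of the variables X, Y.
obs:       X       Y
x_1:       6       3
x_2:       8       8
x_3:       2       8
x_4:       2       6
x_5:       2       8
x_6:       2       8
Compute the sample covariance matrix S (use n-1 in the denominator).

Step 1 — column means:
  mean(X) = (6 + 8 + 2 + 2 + 2 + 2) / 6 = 22/6 = 3.6667
  mean(Y) = (3 + 8 + 8 + 6 + 8 + 8) / 6 = 41/6 = 6.8333

Step 2 — sample covariance S[i,j] = (1/(n-1)) · Σ_k (x_{k,i} - mean_i) · (x_{k,j} - mean_j), with n-1 = 5.
  S[X,X] = ((2.3333)·(2.3333) + (4.3333)·(4.3333) + (-1.6667)·(-1.6667) + (-1.6667)·(-1.6667) + (-1.6667)·(-1.6667) + (-1.6667)·(-1.6667)) / 5 = 35.3333/5 = 7.0667
  S[X,Y] = ((2.3333)·(-3.8333) + (4.3333)·(1.1667) + (-1.6667)·(1.1667) + (-1.6667)·(-0.8333) + (-1.6667)·(1.1667) + (-1.6667)·(1.1667)) / 5 = -8.3333/5 = -1.6667
  S[Y,Y] = ((-3.8333)·(-3.8333) + (1.1667)·(1.1667) + (1.1667)·(1.1667) + (-0.8333)·(-0.8333) + (1.1667)·(1.1667) + (1.1667)·(1.1667)) / 5 = 20.8333/5 = 4.1667

S is symmetric (S[j,i] = S[i,j]). Assembling:

S = [[7.0667, -1.6667],
 [-1.6667, 4.1667]]


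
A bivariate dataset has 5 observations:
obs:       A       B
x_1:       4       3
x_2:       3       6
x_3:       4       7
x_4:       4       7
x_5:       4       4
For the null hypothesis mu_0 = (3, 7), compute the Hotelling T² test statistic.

Step 1 — sample mean vector:
  mean(A) = (4 + 3 + 4 + 4 + 4) / 5 = 19/5 = 3.8
  mean(B) = (3 + 6 + 7 + 7 + 4) / 5 = 27/5 = 5.4
  x̄ = (3.8, 5.4),  deviation x̄ - mu_0 = (3.8, 5.4) - (3, 7) = (0.8, -1.6).

Step 2 — sample covariance matrix, S[i,j] = (1/(n-1)) · Σ_k (x_{k,i} - mean_i) · (x_{k,j} - mean_j), divisor n-1 = 4:
  S[A,A] = ((0.2)·(0.2) + (-0.8)·(-0.8) + (0.2)·(0.2) + (0.2)·(0.2) + (0.2)·(0.2)) / 4 = 0.8/4 = 0.2
  S[A,B] = ((0.2)·(-2.4) + (-0.8)·(0.6) + (0.2)·(1.6) + (0.2)·(1.6) + (0.2)·(-1.4)) / 4 = -0.6/4 = -0.15
  S[B,B] = ((-2.4)·(-2.4) + (0.6)·(0.6) + (1.6)·(1.6) + (1.6)·(1.6) + (-1.4)·(-1.4)) / 4 = 13.2/4 = 3.3
  S = [[0.2, -0.15],
 [-0.15, 3.3]].

Step 3 — invert S. det(S) = 0.2·3.3 - (-0.15)² = 0.6375.
  S^{-1} = (1/det) · [[d, -b], [-b, a]] = [[5.1765, 0.2353],
 [0.2353, 0.3137]].

Step 4 — quadratic form (x̄ - mu_0)^T · S^{-1} · (x̄ - mu_0):
  S^{-1} · (x̄ - mu_0) = (3.7647, -0.3137),
  (x̄ - mu_0)^T · [...] = (0.8)·(3.7647) + (-1.6)·(-0.3137) = 3.5137.

Step 5 — scale by n: T² = 5 · 3.5137 = 17.5686.

T² ≈ 17.5686


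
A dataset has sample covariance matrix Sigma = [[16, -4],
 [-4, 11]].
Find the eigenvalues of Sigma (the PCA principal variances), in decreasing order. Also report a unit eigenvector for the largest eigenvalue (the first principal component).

Step 1 — characteristic polynomial of 2×2 Sigma:
  det(Sigma - λI) = λ² - trace · λ + det = 0.
  trace = 16 + 11 = 27, det = 16·11 - (-4)² = 160.
Step 2 — discriminant:
  Δ = trace² - 4·det = 729 - 640 = 89.
Step 3 — eigenvalues:
  λ = (trace ± √Δ)/2 = (27 ± 9.434)/2,
  λ_1 = 18.217,  λ_2 = 8.783.

Step 4 — unit eigenvector for λ_1: solve (Sigma - λ_1 I)v = 0. First row:
  (16 - 18.217)·v_x + (-4)·v_y = 0, i.e. (-2.217)·v_x + (-4)·v_y = 0,
  so v ∝ (b, λ_1 - a) = (-4, 2.217); multiply by -1 so the first entry is positive: u = (4, -2.217).
  ||u|| = √((4)² + (-2.217)²) = √(20.915) ≈ 4.5733,
  v_1 = u/||u|| ≈ (0.8746, -0.4848) (||v_1|| = 1).

λ_1 = 18.217,  λ_2 = 8.783;  v_1 ≈ (0.8746, -0.4848)


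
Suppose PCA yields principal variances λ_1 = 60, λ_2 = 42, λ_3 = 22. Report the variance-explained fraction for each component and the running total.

Step 1 — total variance = trace(Sigma) = Σ λ_i = 60 + 42 + 22 = 124.

Step 2 — fraction explained by component i = λ_i / Σ λ:
  PC1: 60/124 = 0.4839
  PC2: 42/124 = 0.3387
  PC3: 22/124 = 0.1774

Step 3 — cumulative fraction after k components = (λ_1 + ... + λ_k) / Σ λ:
  k = 1: 60/124 = 0.4839
  k = 2: (60 + 42)/124 = 102/124 = 0.8226
  k = 3: (60 + 42 + 22)/124 = 124/124 = 1

Summary (fraction, with percent):

explained: PC1 0.4839 (48.39%), PC2 0.3387 (33.87%), PC3 0.1774 (17.74%);  cumulative: 0.4839, 0.8226, 1


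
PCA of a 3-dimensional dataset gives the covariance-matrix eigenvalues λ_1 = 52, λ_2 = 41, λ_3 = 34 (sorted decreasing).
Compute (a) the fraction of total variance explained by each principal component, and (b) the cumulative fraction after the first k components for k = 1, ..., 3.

Step 1 — total variance = trace(Sigma) = Σ λ_i = 52 + 41 + 34 = 127.

Step 2 — fraction explained by component i = λ_i / Σ λ:
  PC1: 52/127 = 0.4094
  PC2: 41/127 = 0.3228
  PC3: 34/127 = 0.2677

Step 3 — cumulative fraction after k components = (λ_1 + ... + λ_k) / Σ λ:
  k = 1: 52/127 = 0.4094
  k = 2: (52 + 41)/127 = 93/127 = 0.7323
  k = 3: (52 + 41 + 34)/127 = 127/127 = 1

Summary (fraction, with percent):

explained: PC1 0.4094 (40.94%), PC2 0.3228 (32.28%), PC3 0.2677 (26.77%);  cumulative: 0.4094, 0.7323, 1


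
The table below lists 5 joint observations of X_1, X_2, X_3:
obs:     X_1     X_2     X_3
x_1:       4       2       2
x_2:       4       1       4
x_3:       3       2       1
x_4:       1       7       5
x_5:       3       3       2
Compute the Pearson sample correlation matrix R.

Step 1 — column means:
  mean(X_1) = (4 + 4 + 3 + 1 + 3) / 5 = 15/5 = 3
  mean(X_2) = (2 + 1 + 2 + 7 + 3) / 5 = 15/5 = 3
  mean(X_3) = (2 + 4 + 1 + 5 + 2) / 5 = 14/5 = 2.8

Step 2 — sample variances and covariances s[i,j] = (1/(n-1)) · Σ_k (x_{k,i} - mean_i) · (x_{k,j} - mean_j), with n-1 = 4:
  s[X_1,X_1] = ((1)·(1) + (1)·(1) + (0)·(0) + (-2)·(-2) + (0)·(0)) / 4 = 6/4 = 1.5
  s[X_1,X_2] = ((1)·(-1) + (1)·(-2) + (0)·(-1) + (-2)·(4) + (0)·(0)) / 4 = -11/4 = -2.75
  s[X_1,X_3] = ((1)·(-0.8) + (1)·(1.2) + (0)·(-1.8) + (-2)·(2.2) + (0)·(-0.8)) / 4 = -4/4 = -1
  s[X_2,X_2] = ((-1)·(-1) + (-2)·(-2) + (-1)·(-1) + (4)·(4) + (0)·(0)) / 4 = 22/4 = 5.5
  s[X_2,X_3] = ((-1)·(-0.8) + (-2)·(1.2) + (-1)·(-1.8) + (4)·(2.2) + (0)·(-0.8)) / 4 = 9/4 = 2.25
  s[X_3,X_3] = ((-0.8)·(-0.8) + (1.2)·(1.2) + (-1.8)·(-1.8) + (2.2)·(2.2) + (-0.8)·(-0.8)) / 4 = 10.8/4 = 2.7
  Sample standard deviations s_i = √(s[i,i]):
  s(X_1) = √(1.5) = 1.2247
  s(X_2) = √(5.5) = 2.3452
  s(X_3) = √(2.7) = 1.6432

Step 3 — r_{ij} = s_{ij} / (s_i · s_j):
  r[X_1,X_1] = 1 (diagonal).
  r[X_1,X_2] = -2.75 / (1.2247 · 2.3452) = -2.75 / 2.8723 = -0.9574
  r[X_1,X_3] = -1 / (1.2247 · 1.6432) = -1 / 2.0125 = -0.4969
  r[X_2,X_2] = 1 (diagonal).
  r[X_2,X_3] = 2.25 / (2.3452 · 1.6432) = 2.25 / 3.8536 = 0.5839
  r[X_3,X_3] = 1 (diagonal).

R is symmetric with unit diagonal. Assembling:

R = [[1, -0.9574, -0.4969],
 [-0.9574, 1, 0.5839],
 [-0.4969, 0.5839, 1]]


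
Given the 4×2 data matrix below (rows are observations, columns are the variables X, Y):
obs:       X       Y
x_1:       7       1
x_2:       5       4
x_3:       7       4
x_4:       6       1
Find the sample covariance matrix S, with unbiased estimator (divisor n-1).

Step 1 — column means:
  mean(X) = (7 + 5 + 7 + 6) / 4 = 25/4 = 6.25
  mean(Y) = (1 + 4 + 4 + 1) / 4 = 10/4 = 2.5

Step 2 — sample covariance S[i,j] = (1/(n-1)) · Σ_k (x_{k,i} - mean_i) · (x_{k,j} - mean_j), with n-1 = 3.
  S[X,X] = ((0.75)·(0.75) + (-1.25)·(-1.25) + (0.75)·(0.75) + (-0.25)·(-0.25)) / 3 = 2.75/3 = 0.9167
  S[X,Y] = ((0.75)·(-1.5) + (-1.25)·(1.5) + (0.75)·(1.5) + (-0.25)·(-1.5)) / 3 = -1.5/3 = -0.5
  S[Y,Y] = ((-1.5)·(-1.5) + (1.5)·(1.5) + (1.5)·(1.5) + (-1.5)·(-1.5)) / 3 = 9/3 = 3

S is symmetric (S[j,i] = S[i,j]). Assembling:

S = [[0.9167, -0.5],
 [-0.5, 3]]


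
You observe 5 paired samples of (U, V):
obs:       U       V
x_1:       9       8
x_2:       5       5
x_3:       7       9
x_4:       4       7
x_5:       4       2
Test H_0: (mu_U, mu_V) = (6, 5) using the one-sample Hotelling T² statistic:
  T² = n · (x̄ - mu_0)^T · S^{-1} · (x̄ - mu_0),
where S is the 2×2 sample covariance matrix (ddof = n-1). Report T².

Step 1 — sample mean vector:
  mean(U) = (9 + 5 + 7 + 4 + 4) / 5 = 29/5 = 5.8
  mean(V) = (8 + 5 + 9 + 7 + 2) / 5 = 31/5 = 6.2
  x̄ = (5.8, 6.2),  deviation x̄ - mu_0 = (5.8, 6.2) - (6, 5) = (-0.2, 1.2).

Step 2 — sample covariance matrix, S[i,j] = (1/(n-1)) · Σ_k (x_{k,i} - mean_i) · (x_{k,j} - mean_j), divisor n-1 = 4:
  S[U,U] = ((3.2)·(3.2) + (-0.8)·(-0.8) + (1.2)·(1.2) + (-1.8)·(-1.8) + (-1.8)·(-1.8)) / 4 = 18.8/4 = 4.7
  S[U,V] = ((3.2)·(1.8) + (-0.8)·(-1.2) + (1.2)·(2.8) + (-1.8)·(0.8) + (-1.8)·(-4.2)) / 4 = 16.2/4 = 4.05
  S[V,V] = ((1.8)·(1.8) + (-1.2)·(-1.2) + (2.8)·(2.8) + (0.8)·(0.8) + (-4.2)·(-4.2)) / 4 = 30.8/4 = 7.7
  S = [[4.7, 4.05],
 [4.05, 7.7]].

Step 3 — invert S. det(S) = 4.7·7.7 - (4.05)² = 19.7875.
  S^{-1} = (1/det) · [[d, -b], [-b, a]] = [[0.3891, -0.2047],
 [-0.2047, 0.2375]].

Step 4 — quadratic form (x̄ - mu_0)^T · S^{-1} · (x̄ - mu_0):
  S^{-1} · (x̄ - mu_0) = (-0.3234, 0.326),
  (x̄ - mu_0)^T · [...] = (-0.2)·(-0.3234) + (1.2)·(0.326) = 0.4558.

Step 5 — scale by n: T² = 5 · 0.4558 = 2.2792.

T² ≈ 2.2792


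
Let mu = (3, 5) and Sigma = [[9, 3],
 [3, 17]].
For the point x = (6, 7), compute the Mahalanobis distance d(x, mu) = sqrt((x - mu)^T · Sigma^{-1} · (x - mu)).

Step 1 — centre the observation: (x - mu) = (3, 2).

Step 2 — invert Sigma. det(Sigma) = 9·17 - (3)² = 144.
  Sigma^{-1} = (1/det) · [[d, -b], [-b, a]] = [[0.1181, -0.0208],
 [-0.0208, 0.0625]].

Step 3 — form the quadratic (x - mu)^T · Sigma^{-1} · (x - mu):
  Sigma^{-1} · (x - mu) = (0.3125, 0.0625).
  (x - mu)^T · [Sigma^{-1} · (x - mu)] = (3)·(0.3125) + (2)·(0.0625) = 1.0625.

Step 4 — take square root: d = √(1.0625) ≈ 1.0308.

d(x, mu) = √(1.0625) ≈ 1.0308


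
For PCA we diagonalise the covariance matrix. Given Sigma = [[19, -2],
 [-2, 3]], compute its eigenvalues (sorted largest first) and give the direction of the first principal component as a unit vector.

Step 1 — characteristic polynomial of 2×2 Sigma:
  det(Sigma - λI) = λ² - trace · λ + det = 0.
  trace = 19 + 3 = 22, det = 19·3 - (-2)² = 53.
Step 2 — discriminant:
  Δ = trace² - 4·det = 484 - 212 = 272.
Step 3 — eigenvalues:
  λ = (trace ± √Δ)/2 = (22 ± 16.4924)/2,
  λ_1 = 19.2462,  λ_2 = 2.7538.

Step 4 — unit eigenvector for λ_1: solve (Sigma - λ_1 I)v = 0. First row:
  (19 - 19.2462)·v_x + (-2)·v_y = 0, i.e. (-0.2462)·v_x + (-2)·v_y = 0,
  so v ∝ (b, λ_1 - a) = (-2, 0.2462); multiply by -1 so the first entry is positive: u = (2, -0.2462).
  ||u|| = √((2)² + (-0.2462)²) = √(4.0606) ≈ 2.0151,
  v_1 = u/||u|| ≈ (0.9925, -0.1222) (||v_1|| = 1).

λ_1 = 19.2462,  λ_2 = 2.7538;  v_1 ≈ (0.9925, -0.1222)


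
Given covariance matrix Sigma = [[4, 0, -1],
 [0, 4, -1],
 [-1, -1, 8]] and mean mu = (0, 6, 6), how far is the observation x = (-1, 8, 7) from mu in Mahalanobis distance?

Step 1 — centre the observation: (x - mu) = (-1, 2, 1).

Step 2 — invert Sigma (cofactor / det for 3×3, or solve directly):
  Sigma^{-1} = [[0.2583, 0.0083, 0.0333],
 [0.0083, 0.2583, 0.0333],
 [0.0333, 0.0333, 0.1333]].

Step 3 — form the quadratic (x - mu)^T · Sigma^{-1} · (x - mu):
  Sigma^{-1} · (x - mu) = (-0.2083, 0.5417, 0.1667).
  (x - mu)^T · [Sigma^{-1} · (x - mu)] = (-1)·(-0.2083) + (2)·(0.5417) + (1)·(0.1667) = 1.4583.

Step 4 — take square root: d = √(1.4583) ≈ 1.2076.

d(x, mu) = √(1.4583) ≈ 1.2076


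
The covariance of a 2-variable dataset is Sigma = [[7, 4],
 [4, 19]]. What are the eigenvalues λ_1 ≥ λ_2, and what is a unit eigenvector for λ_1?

Step 1 — characteristic polynomial of 2×2 Sigma:
  det(Sigma - λI) = λ² - trace · λ + det = 0.
  trace = 7 + 19 = 26, det = 7·19 - (4)² = 117.
Step 2 — discriminant:
  Δ = trace² - 4·det = 676 - 468 = 208.
Step 3 — eigenvalues:
  λ = (trace ± √Δ)/2 = (26 ± 14.4222)/2,
  λ_1 = 20.2111,  λ_2 = 5.7889.

Step 4 — unit eigenvector for λ_1: solve (Sigma - λ_1 I)v = 0. First row:
  (7 - 20.2111)·v_x + (4)·v_y = 0, i.e. (-13.2111)·v_x + (4)·v_y = 0,
  so v ∝ (b, λ_1 - a) = (4, 13.2111) = u.
  ||u|| = √((4)² + (13.2111)²) = √(190.5332) ≈ 13.8034,
  v_1 = u/||u|| ≈ (0.2898, 0.9571) (||v_1|| = 1).

λ_1 = 20.2111,  λ_2 = 5.7889;  v_1 ≈ (0.2898, 0.9571)


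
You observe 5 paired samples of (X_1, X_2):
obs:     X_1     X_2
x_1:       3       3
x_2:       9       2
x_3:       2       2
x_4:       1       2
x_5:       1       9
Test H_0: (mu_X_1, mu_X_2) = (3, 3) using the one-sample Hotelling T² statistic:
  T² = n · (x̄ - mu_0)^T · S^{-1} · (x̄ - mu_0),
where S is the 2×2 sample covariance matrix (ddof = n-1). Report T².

Step 1 — sample mean vector:
  mean(X_1) = (3 + 9 + 2 + 1 + 1) / 5 = 16/5 = 3.2
  mean(X_2) = (3 + 2 + 2 + 2 + 9) / 5 = 18/5 = 3.6
  x̄ = (3.2, 3.6),  deviation x̄ - mu_0 = (3.2, 3.6) - (3, 3) = (0.2, 0.6).

Step 2 — sample covariance matrix, S[i,j] = (1/(n-1)) · Σ_k (x_{k,i} - mean_i) · (x_{k,j} - mean_j), divisor n-1 = 4:
  S[X_1,X_1] = ((-0.2)·(-0.2) + (5.8)·(5.8) + (-1.2)·(-1.2) + (-2.2)·(-2.2) + (-2.2)·(-2.2)) / 4 = 44.8/4 = 11.2
  S[X_1,X_2] = ((-0.2)·(-0.6) + (5.8)·(-1.6) + (-1.2)·(-1.6) + (-2.2)·(-1.6) + (-2.2)·(5.4)) / 4 = -15.6/4 = -3.9
  S[X_2,X_2] = ((-0.6)·(-0.6) + (-1.6)·(-1.6) + (-1.6)·(-1.6) + (-1.6)·(-1.6) + (5.4)·(5.4)) / 4 = 37.2/4 = 9.3
  S = [[11.2, -3.9],
 [-3.9, 9.3]].

Step 3 — invert S. det(S) = 11.2·9.3 - (-3.9)² = 88.95.
  S^{-1} = (1/det) · [[d, -b], [-b, a]] = [[0.1046, 0.0438],
 [0.0438, 0.1259]].

Step 4 — quadratic form (x̄ - mu_0)^T · S^{-1} · (x̄ - mu_0):
  S^{-1} · (x̄ - mu_0) = (0.0472, 0.0843),
  (x̄ - mu_0)^T · [...] = (0.2)·(0.0472) + (0.6)·(0.0843) = 0.06.

Step 5 — scale by n: T² = 5 · 0.06 = 0.3002.

T² ≈ 0.3002


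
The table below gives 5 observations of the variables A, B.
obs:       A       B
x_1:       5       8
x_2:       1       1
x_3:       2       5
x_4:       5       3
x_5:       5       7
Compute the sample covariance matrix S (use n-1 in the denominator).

Step 1 — column means:
  mean(A) = (5 + 1 + 2 + 5 + 5) / 5 = 18/5 = 3.6
  mean(B) = (8 + 1 + 5 + 3 + 7) / 5 = 24/5 = 4.8

Step 2 — sample covariance S[i,j] = (1/(n-1)) · Σ_k (x_{k,i} - mean_i) · (x_{k,j} - mean_j), with n-1 = 4.
  S[A,A] = ((1.4)·(1.4) + (-2.6)·(-2.6) + (-1.6)·(-1.6) + (1.4)·(1.4) + (1.4)·(1.4)) / 4 = 15.2/4 = 3.8
  S[A,B] = ((1.4)·(3.2) + (-2.6)·(-3.8) + (-1.6)·(0.2) + (1.4)·(-1.8) + (1.4)·(2.2)) / 4 = 14.6/4 = 3.65
  S[B,B] = ((3.2)·(3.2) + (-3.8)·(-3.8) + (0.2)·(0.2) + (-1.8)·(-1.8) + (2.2)·(2.2)) / 4 = 32.8/4 = 8.2

S is symmetric (S[j,i] = S[i,j]). Assembling:

S = [[3.8, 3.65],
 [3.65, 8.2]]


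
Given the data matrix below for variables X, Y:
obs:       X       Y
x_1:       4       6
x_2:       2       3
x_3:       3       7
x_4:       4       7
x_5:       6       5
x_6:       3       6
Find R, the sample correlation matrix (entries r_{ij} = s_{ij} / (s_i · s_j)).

Step 1 — column means:
  mean(X) = (4 + 2 + 3 + 4 + 6 + 3) / 6 = 22/6 = 3.6667
  mean(Y) = (6 + 3 + 7 + 7 + 5 + 6) / 6 = 34/6 = 5.6667

Step 2 — sample variances and covariances s[i,j] = (1/(n-1)) · Σ_k (x_{k,i} - mean_i) · (x_{k,j} - mean_j), with n-1 = 5:
  s[X,X] = ((0.3333)·(0.3333) + (-1.6667)·(-1.6667) + (-0.6667)·(-0.6667) + (0.3333)·(0.3333) + (2.3333)·(2.3333) + (-0.6667)·(-0.6667)) / 5 = 9.3333/5 = 1.8667
  s[X,Y] = ((0.3333)·(0.3333) + (-1.6667)·(-2.6667) + (-0.6667)·(1.3333) + (0.3333)·(1.3333) + (2.3333)·(-0.6667) + (-0.6667)·(0.3333)) / 5 = 2.3333/5 = 0.4667
  s[Y,Y] = ((0.3333)·(0.3333) + (-2.6667)·(-2.6667) + (1.3333)·(1.3333) + (1.3333)·(1.3333) + (-0.6667)·(-0.6667) + (0.3333)·(0.3333)) / 5 = 11.3333/5 = 2.2667
  Sample standard deviations s_i = √(s[i,i]):
  s(X) = √(1.8667) = 1.3663
  s(Y) = √(2.2667) = 1.5055

Step 3 — r_{ij} = s_{ij} / (s_i · s_j):
  r[X,X] = 1 (diagonal).
  r[X,Y] = 0.4667 / (1.3663 · 1.5055) = 0.4667 / 2.057 = 0.2269
  r[Y,Y] = 1 (diagonal).

R is symmetric with unit diagonal. Assembling:

R = [[1, 0.2269],
 [0.2269, 1]]


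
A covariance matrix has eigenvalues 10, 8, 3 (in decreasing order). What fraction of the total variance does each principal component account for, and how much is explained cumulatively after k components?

Step 1 — total variance = trace(Sigma) = Σ λ_i = 10 + 8 + 3 = 21.

Step 2 — fraction explained by component i = λ_i / Σ λ:
  PC1: 10/21 = 0.4762
  PC2: 8/21 = 0.381
  PC3: 3/21 = 0.1429

Step 3 — cumulative fraction after k components = (λ_1 + ... + λ_k) / Σ λ:
  k = 1: 10/21 = 0.4762
  k = 2: (10 + 8)/21 = 18/21 = 0.8571
  k = 3: (10 + 8 + 3)/21 = 21/21 = 1

Summary (fraction, with percent):

explained: PC1 0.4762 (47.62%), PC2 0.381 (38.1%), PC3 0.1429 (14.29%);  cumulative: 0.4762, 0.8571, 1


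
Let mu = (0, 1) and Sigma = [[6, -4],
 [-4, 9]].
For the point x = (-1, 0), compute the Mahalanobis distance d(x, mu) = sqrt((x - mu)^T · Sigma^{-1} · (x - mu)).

Step 1 — centre the observation: (x - mu) = (-1, -1).

Step 2 — invert Sigma. det(Sigma) = 6·9 - (-4)² = 38.
  Sigma^{-1} = (1/det) · [[d, -b], [-b, a]] = [[0.2368, 0.1053],
 [0.1053, 0.1579]].

Step 3 — form the quadratic (x - mu)^T · Sigma^{-1} · (x - mu):
  Sigma^{-1} · (x - mu) = (-0.3421, -0.2632).
  (x - mu)^T · [Sigma^{-1} · (x - mu)] = (-1)·(-0.3421) + (-1)·(-0.2632) = 0.6053.

Step 4 — take square root: d = √(0.6053) ≈ 0.778.

d(x, mu) = √(0.6053) ≈ 0.778


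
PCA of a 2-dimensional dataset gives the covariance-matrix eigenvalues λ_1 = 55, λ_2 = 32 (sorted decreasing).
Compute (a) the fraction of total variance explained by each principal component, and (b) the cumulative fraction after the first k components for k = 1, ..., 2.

Step 1 — total variance = trace(Sigma) = Σ λ_i = 55 + 32 = 87.

Step 2 — fraction explained by component i = λ_i / Σ λ:
  PC1: 55/87 = 0.6322
  PC2: 32/87 = 0.3678

Step 3 — cumulative fraction after k components = (λ_1 + ... + λ_k) / Σ λ:
  k = 1: 55/87 = 0.6322
  k = 2: (55 + 32)/87 = 87/87 = 1

Summary (fraction, with percent):

explained: PC1 0.6322 (63.22%), PC2 0.3678 (36.78%);  cumulative: 0.6322, 1


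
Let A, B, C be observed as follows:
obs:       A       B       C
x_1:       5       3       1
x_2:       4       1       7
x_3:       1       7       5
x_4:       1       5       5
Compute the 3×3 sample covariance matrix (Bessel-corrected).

Step 1 — column means:
  mean(A) = (5 + 4 + 1 + 1) / 4 = 11/4 = 2.75
  mean(B) = (3 + 1 + 7 + 5) / 4 = 16/4 = 4
  mean(C) = (1 + 7 + 5 + 5) / 4 = 18/4 = 4.5

Step 2 — sample covariance S[i,j] = (1/(n-1)) · Σ_k (x_{k,i} - mean_i) · (x_{k,j} - mean_j), with n-1 = 3.
  S[A,A] = ((2.25)·(2.25) + (1.25)·(1.25) + (-1.75)·(-1.75) + (-1.75)·(-1.75)) / 3 = 12.75/3 = 4.25
  S[A,B] = ((2.25)·(-1) + (1.25)·(-3) + (-1.75)·(3) + (-1.75)·(1)) / 3 = -13/3 = -4.3333
  S[A,C] = ((2.25)·(-3.5) + (1.25)·(2.5) + (-1.75)·(0.5) + (-1.75)·(0.5)) / 3 = -6.5/3 = -2.1667
  S[B,B] = ((-1)·(-1) + (-3)·(-3) + (3)·(3) + (1)·(1)) / 3 = 20/3 = 6.6667
  S[B,C] = ((-1)·(-3.5) + (-3)·(2.5) + (3)·(0.5) + (1)·(0.5)) / 3 = -2/3 = -0.6667
  S[C,C] = ((-3.5)·(-3.5) + (2.5)·(2.5) + (0.5)·(0.5) + (0.5)·(0.5)) / 3 = 19/3 = 6.3333

S is symmetric (S[j,i] = S[i,j]). Assembling:

S = [[4.25, -4.3333, -2.1667],
 [-4.3333, 6.6667, -0.6667],
 [-2.1667, -0.6667, 6.3333]]


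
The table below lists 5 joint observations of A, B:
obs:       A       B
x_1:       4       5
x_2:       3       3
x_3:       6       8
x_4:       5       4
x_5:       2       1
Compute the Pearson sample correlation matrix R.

Step 1 — column means:
  mean(A) = (4 + 3 + 6 + 5 + 2) / 5 = 20/5 = 4
  mean(B) = (5 + 3 + 8 + 4 + 1) / 5 = 21/5 = 4.2

Step 2 — sample variances and covariances s[i,j] = (1/(n-1)) · Σ_k (x_{k,i} - mean_i) · (x_{k,j} - mean_j), with n-1 = 4:
  s[A,A] = ((0)·(0) + (-1)·(-1) + (2)·(2) + (1)·(1) + (-2)·(-2)) / 4 = 10/4 = 2.5
  s[A,B] = ((0)·(0.8) + (-1)·(-1.2) + (2)·(3.8) + (1)·(-0.2) + (-2)·(-3.2)) / 4 = 15/4 = 3.75
  s[B,B] = ((0.8)·(0.8) + (-1.2)·(-1.2) + (3.8)·(3.8) + (-0.2)·(-0.2) + (-3.2)·(-3.2)) / 4 = 26.8/4 = 6.7
  Sample standard deviations s_i = √(s[i,i]):
  s(A) = √(2.5) = 1.5811
  s(B) = √(6.7) = 2.5884

Step 3 — r_{ij} = s_{ij} / (s_i · s_j):
  r[A,A] = 1 (diagonal).
  r[A,B] = 3.75 / (1.5811 · 2.5884) = 3.75 / 4.0927 = 0.9163
  r[B,B] = 1 (diagonal).

R is symmetric with unit diagonal. Assembling:

R = [[1, 0.9163],
 [0.9163, 1]]


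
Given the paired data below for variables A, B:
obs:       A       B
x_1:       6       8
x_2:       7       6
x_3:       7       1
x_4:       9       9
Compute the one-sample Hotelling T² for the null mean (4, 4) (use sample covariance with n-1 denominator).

Step 1 — sample mean vector:
  mean(A) = (6 + 7 + 7 + 9) / 4 = 29/4 = 7.25
  mean(B) = (8 + 6 + 1 + 9) / 4 = 24/4 = 6
  x̄ = (7.25, 6),  deviation x̄ - mu_0 = (7.25, 6) - (4, 4) = (3.25, 2).

Step 2 — sample covariance matrix, S[i,j] = (1/(n-1)) · Σ_k (x_{k,i} - mean_i) · (x_{k,j} - mean_j), divisor n-1 = 3:
  S[A,A] = ((-1.25)·(-1.25) + (-0.25)·(-0.25) + (-0.25)·(-0.25) + (1.75)·(1.75)) / 3 = 4.75/3 = 1.5833
  S[A,B] = ((-1.25)·(2) + (-0.25)·(0) + (-0.25)·(-5) + (1.75)·(3)) / 3 = 4/3 = 1.3333
  S[B,B] = ((2)·(2) + (0)·(0) + (-5)·(-5) + (3)·(3)) / 3 = 38/3 = 12.6667
  S = [[1.5833, 1.3333],
 [1.3333, 12.6667]].

Step 3 — invert S. det(S) = 1.5833·12.6667 - (1.3333)² = 18.2778.
  S^{-1} = (1/det) · [[d, -b], [-b, a]] = [[0.693, -0.0729],
 [-0.0729, 0.0866]].

Step 4 — quadratic form (x̄ - mu_0)^T · S^{-1} · (x̄ - mu_0):
  S^{-1} · (x̄ - mu_0) = (2.1064, -0.0638),
  (x̄ - mu_0)^T · [...] = (3.25)·(2.1064) + (2)·(-0.0638) = 6.7181.

Step 5 — scale by n: T² = 4 · 6.7181 = 26.8723.

T² ≈ 26.8723


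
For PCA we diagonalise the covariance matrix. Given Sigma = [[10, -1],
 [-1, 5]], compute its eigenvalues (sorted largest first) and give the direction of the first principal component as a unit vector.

Step 1 — characteristic polynomial of 2×2 Sigma:
  det(Sigma - λI) = λ² - trace · λ + det = 0.
  trace = 10 + 5 = 15, det = 10·5 - (-1)² = 49.
Step 2 — discriminant:
  Δ = trace² - 4·det = 225 - 196 = 29.
Step 3 — eigenvalues:
  λ = (trace ± √Δ)/2 = (15 ± 5.3852)/2,
  λ_1 = 10.1926,  λ_2 = 4.8074.

Step 4 — unit eigenvector for λ_1: solve (Sigma - λ_1 I)v = 0. First row:
  (10 - 10.1926)·v_x + (-1)·v_y = 0, i.e. (-0.1926)·v_x + (-1)·v_y = 0,
  so v ∝ (b, λ_1 - a) = (-1, 0.1926); multiply by -1 so the first entry is positive: u = (1, -0.1926).
  ||u|| = √((1)² + (-0.1926)²) = √(1.0371) ≈ 1.0184,
  v_1 = u/||u|| ≈ (0.982, -0.1891) (||v_1|| = 1).

λ_1 = 10.1926,  λ_2 = 4.8074;  v_1 ≈ (0.982, -0.1891)


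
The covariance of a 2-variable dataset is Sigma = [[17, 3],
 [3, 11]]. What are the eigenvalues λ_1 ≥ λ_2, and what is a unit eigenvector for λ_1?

Step 1 — characteristic polynomial of 2×2 Sigma:
  det(Sigma - λI) = λ² - trace · λ + det = 0.
  trace = 17 + 11 = 28, det = 17·11 - (3)² = 178.
Step 2 — discriminant:
  Δ = trace² - 4·det = 784 - 712 = 72.
Step 3 — eigenvalues:
  λ = (trace ± √Δ)/2 = (28 ± 8.4853)/2,
  λ_1 = 18.2426,  λ_2 = 9.7574.

Step 4 — unit eigenvector for λ_1: solve (Sigma - λ_1 I)v = 0. First row:
  (17 - 18.2426)·v_x + (3)·v_y = 0, i.e. (-1.2426)·v_x + (3)·v_y = 0,
  so v ∝ (b, λ_1 - a) = (3, 1.2426) = u.
  ||u|| = √((3)² + (1.2426)²) = √(10.5442) ≈ 3.2472,
  v_1 = u/||u|| ≈ (0.9239, 0.3827) (||v_1|| = 1).

λ_1 = 18.2426,  λ_2 = 9.7574;  v_1 ≈ (0.9239, 0.3827)


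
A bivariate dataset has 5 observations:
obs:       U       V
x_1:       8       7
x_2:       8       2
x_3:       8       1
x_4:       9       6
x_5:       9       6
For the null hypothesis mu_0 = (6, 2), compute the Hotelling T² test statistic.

Step 1 — sample mean vector:
  mean(U) = (8 + 8 + 8 + 9 + 9) / 5 = 42/5 = 8.4
  mean(V) = (7 + 2 + 1 + 6 + 6) / 5 = 22/5 = 4.4
  x̄ = (8.4, 4.4),  deviation x̄ - mu_0 = (8.4, 4.4) - (6, 2) = (2.4, 2.4).

Step 2 — sample covariance matrix, S[i,j] = (1/(n-1)) · Σ_k (x_{k,i} - mean_i) · (x_{k,j} - mean_j), divisor n-1 = 4:
  S[U,U] = ((-0.4)·(-0.4) + (-0.4)·(-0.4) + (-0.4)·(-0.4) + (0.6)·(0.6) + (0.6)·(0.6)) / 4 = 1.2/4 = 0.3
  S[U,V] = ((-0.4)·(2.6) + (-0.4)·(-2.4) + (-0.4)·(-3.4) + (0.6)·(1.6) + (0.6)·(1.6)) / 4 = 3.2/4 = 0.8
  S[V,V] = ((2.6)·(2.6) + (-2.4)·(-2.4) + (-3.4)·(-3.4) + (1.6)·(1.6) + (1.6)·(1.6)) / 4 = 29.2/4 = 7.3
  S = [[0.3, 0.8],
 [0.8, 7.3]].

Step 3 — invert S. det(S) = 0.3·7.3 - (0.8)² = 1.55.
  S^{-1} = (1/det) · [[d, -b], [-b, a]] = [[4.7097, -0.5161],
 [-0.5161, 0.1935]].

Step 4 — quadratic form (x̄ - mu_0)^T · S^{-1} · (x̄ - mu_0):
  S^{-1} · (x̄ - mu_0) = (10.0645, -0.7742),
  (x̄ - mu_0)^T · [...] = (2.4)·(10.0645) + (2.4)·(-0.7742) = 22.2968.

Step 5 — scale by n: T² = 5 · 22.2968 = 111.4839.

T² ≈ 111.4839


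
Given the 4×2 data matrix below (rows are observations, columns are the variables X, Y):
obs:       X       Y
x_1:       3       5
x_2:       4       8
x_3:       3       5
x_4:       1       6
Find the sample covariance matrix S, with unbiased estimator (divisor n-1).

Step 1 — column means:
  mean(X) = (3 + 4 + 3 + 1) / 4 = 11/4 = 2.75
  mean(Y) = (5 + 8 + 5 + 6) / 4 = 24/4 = 6

Step 2 — sample covariance S[i,j] = (1/(n-1)) · Σ_k (x_{k,i} - mean_i) · (x_{k,j} - mean_j), with n-1 = 3.
  S[X,X] = ((0.25)·(0.25) + (1.25)·(1.25) + (0.25)·(0.25) + (-1.75)·(-1.75)) / 3 = 4.75/3 = 1.5833
  S[X,Y] = ((0.25)·(-1) + (1.25)·(2) + (0.25)·(-1) + (-1.75)·(0)) / 3 = 2/3 = 0.6667
  S[Y,Y] = ((-1)·(-1) + (2)·(2) + (-1)·(-1) + (0)·(0)) / 3 = 6/3 = 2

S is symmetric (S[j,i] = S[i,j]). Assembling:

S = [[1.5833, 0.6667],
 [0.6667, 2]]


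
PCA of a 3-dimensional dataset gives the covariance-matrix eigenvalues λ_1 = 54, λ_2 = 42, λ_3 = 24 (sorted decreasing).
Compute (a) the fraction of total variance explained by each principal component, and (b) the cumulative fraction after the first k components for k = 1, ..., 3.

Step 1 — total variance = trace(Sigma) = Σ λ_i = 54 + 42 + 24 = 120.

Step 2 — fraction explained by component i = λ_i / Σ λ:
  PC1: 54/120 = 0.45
  PC2: 42/120 = 0.35
  PC3: 24/120 = 0.2

Step 3 — cumulative fraction after k components = (λ_1 + ... + λ_k) / Σ λ:
  k = 1: 54/120 = 0.45
  k = 2: (54 + 42)/120 = 96/120 = 0.8
  k = 3: (54 + 42 + 24)/120 = 120/120 = 1

Summary (fraction, with percent):

explained: PC1 0.45 (45%), PC2 0.35 (35%), PC3 0.2 (20%);  cumulative: 0.45, 0.8, 1


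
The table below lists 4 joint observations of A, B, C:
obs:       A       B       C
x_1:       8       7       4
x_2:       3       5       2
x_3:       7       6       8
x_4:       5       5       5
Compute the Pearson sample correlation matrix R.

Step 1 — column means:
  mean(A) = (8 + 3 + 7 + 5) / 4 = 23/4 = 5.75
  mean(B) = (7 + 5 + 6 + 5) / 4 = 23/4 = 5.75
  mean(C) = (4 + 2 + 8 + 5) / 4 = 19/4 = 4.75

Step 2 — sample variances and covariances s[i,j] = (1/(n-1)) · Σ_k (x_{k,i} - mean_i) · (x_{k,j} - mean_j), with n-1 = 3:
  s[A,A] = ((2.25)·(2.25) + (-2.75)·(-2.75) + (1.25)·(1.25) + (-0.75)·(-0.75)) / 3 = 14.75/3 = 4.9167
  s[A,B] = ((2.25)·(1.25) + (-2.75)·(-0.75) + (1.25)·(0.25) + (-0.75)·(-0.75)) / 3 = 5.75/3 = 1.9167
  s[A,C] = ((2.25)·(-0.75) + (-2.75)·(-2.75) + (1.25)·(3.25) + (-0.75)·(0.25)) / 3 = 9.75/3 = 3.25
  s[B,B] = ((1.25)·(1.25) + (-0.75)·(-0.75) + (0.25)·(0.25) + (-0.75)·(-0.75)) / 3 = 2.75/3 = 0.9167
  s[B,C] = ((1.25)·(-0.75) + (-0.75)·(-2.75) + (0.25)·(3.25) + (-0.75)·(0.25)) / 3 = 1.75/3 = 0.5833
  s[C,C] = ((-0.75)·(-0.75) + (-2.75)·(-2.75) + (3.25)·(3.25) + (0.25)·(0.25)) / 3 = 18.75/3 = 6.25
  Sample standard deviations s_i = √(s[i,i]):
  s(A) = √(4.9167) = 2.2174
  s(B) = √(0.9167) = 0.9574
  s(C) = √(6.25) = 2.5

Step 3 — r_{ij} = s_{ij} / (s_i · s_j):
  r[A,A] = 1 (diagonal).
  r[A,B] = 1.9167 / (2.2174 · 0.9574) = 1.9167 / 2.123 = 0.9028
  r[A,C] = 3.25 / (2.2174 · 2.5) = 3.25 / 5.5434 = 0.5863
  r[B,B] = 1 (diagonal).
  r[B,C] = 0.5833 / (0.9574 · 2.5) = 0.5833 / 2.3936 = 0.2437
  r[C,C] = 1 (diagonal).

R is symmetric with unit diagonal. Assembling:

R = [[1, 0.9028, 0.5863],
 [0.9028, 1, 0.2437],
 [0.5863, 0.2437, 1]]


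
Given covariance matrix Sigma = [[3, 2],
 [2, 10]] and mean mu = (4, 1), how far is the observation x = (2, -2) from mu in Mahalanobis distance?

Step 1 — centre the observation: (x - mu) = (-2, -3).

Step 2 — invert Sigma. det(Sigma) = 3·10 - (2)² = 26.
  Sigma^{-1} = (1/det) · [[d, -b], [-b, a]] = [[0.3846, -0.0769],
 [-0.0769, 0.1154]].

Step 3 — form the quadratic (x - mu)^T · Sigma^{-1} · (x - mu):
  Sigma^{-1} · (x - mu) = (-0.5385, -0.1923).
  (x - mu)^T · [Sigma^{-1} · (x - mu)] = (-2)·(-0.5385) + (-3)·(-0.1923) = 1.6538.

Step 4 — take square root: d = √(1.6538) ≈ 1.286.

d(x, mu) = √(1.6538) ≈ 1.286


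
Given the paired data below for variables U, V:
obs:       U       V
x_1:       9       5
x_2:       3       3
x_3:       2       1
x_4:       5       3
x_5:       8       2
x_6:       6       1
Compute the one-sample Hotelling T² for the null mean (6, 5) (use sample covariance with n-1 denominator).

Step 1 — sample mean vector:
  mean(U) = (9 + 3 + 2 + 5 + 8 + 6) / 6 = 33/6 = 5.5
  mean(V) = (5 + 3 + 1 + 3 + 2 + 1) / 6 = 15/6 = 2.5
  x̄ = (5.5, 2.5),  deviation x̄ - mu_0 = (5.5, 2.5) - (6, 5) = (-0.5, -2.5).

Step 2 — sample covariance matrix, S[i,j] = (1/(n-1)) · Σ_k (x_{k,i} - mean_i) · (x_{k,j} - mean_j), divisor n-1 = 5:
  S[U,U] = ((3.5)·(3.5) + (-2.5)·(-2.5) + (-3.5)·(-3.5) + (-0.5)·(-0.5) + (2.5)·(2.5) + (0.5)·(0.5)) / 5 = 37.5/5 = 7.5
  S[U,V] = ((3.5)·(2.5) + (-2.5)·(0.5) + (-3.5)·(-1.5) + (-0.5)·(0.5) + (2.5)·(-0.5) + (0.5)·(-1.5)) / 5 = 10.5/5 = 2.1
  S[V,V] = ((2.5)·(2.5) + (0.5)·(0.5) + (-1.5)·(-1.5) + (0.5)·(0.5) + (-0.5)·(-0.5) + (-1.5)·(-1.5)) / 5 = 11.5/5 = 2.3
  S = [[7.5, 2.1],
 [2.1, 2.3]].

Step 3 — invert S. det(S) = 7.5·2.3 - (2.1)² = 12.84.
  S^{-1} = (1/det) · [[d, -b], [-b, a]] = [[0.1791, -0.1636],
 [-0.1636, 0.5841]].

Step 4 — quadratic form (x̄ - mu_0)^T · S^{-1} · (x̄ - mu_0):
  S^{-1} · (x̄ - mu_0) = (0.3193, -1.3785),
  (x̄ - mu_0)^T · [...] = (-0.5)·(0.3193) + (-2.5)·(-1.3785) = 3.2866.

Step 5 — scale by n: T² = 6 · 3.2866 = 19.7196.

T² ≈ 19.7196


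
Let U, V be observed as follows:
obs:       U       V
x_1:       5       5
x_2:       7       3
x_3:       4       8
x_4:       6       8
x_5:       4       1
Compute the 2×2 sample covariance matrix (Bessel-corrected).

Step 1 — column means:
  mean(U) = (5 + 7 + 4 + 6 + 4) / 5 = 26/5 = 5.2
  mean(V) = (5 + 3 + 8 + 8 + 1) / 5 = 25/5 = 5

Step 2 — sample covariance S[i,j] = (1/(n-1)) · Σ_k (x_{k,i} - mean_i) · (x_{k,j} - mean_j), with n-1 = 4.
  S[U,U] = ((-0.2)·(-0.2) + (1.8)·(1.8) + (-1.2)·(-1.2) + (0.8)·(0.8) + (-1.2)·(-1.2)) / 4 = 6.8/4 = 1.7
  S[U,V] = ((-0.2)·(0) + (1.8)·(-2) + (-1.2)·(3) + (0.8)·(3) + (-1.2)·(-4)) / 4 = 0/4 = 0
  S[V,V] = ((0)·(0) + (-2)·(-2) + (3)·(3) + (3)·(3) + (-4)·(-4)) / 4 = 38/4 = 9.5

S is symmetric (S[j,i] = S[i,j]). Assembling:

S = [[1.7, 0],
 [0, 9.5]]


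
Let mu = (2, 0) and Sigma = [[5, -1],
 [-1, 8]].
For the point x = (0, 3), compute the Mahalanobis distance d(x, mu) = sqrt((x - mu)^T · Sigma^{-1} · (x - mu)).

Step 1 — centre the observation: (x - mu) = (-2, 3).

Step 2 — invert Sigma. det(Sigma) = 5·8 - (-1)² = 39.
  Sigma^{-1} = (1/det) · [[d, -b], [-b, a]] = [[0.2051, 0.0256],
 [0.0256, 0.1282]].

Step 3 — form the quadratic (x - mu)^T · Sigma^{-1} · (x - mu):
  Sigma^{-1} · (x - mu) = (-0.3333, 0.3333).
  (x - mu)^T · [Sigma^{-1} · (x - mu)] = (-2)·(-0.3333) + (3)·(0.3333) = 1.6667.

Step 4 — take square root: d = √(1.6667) ≈ 1.291.

d(x, mu) = √(1.6667) ≈ 1.291


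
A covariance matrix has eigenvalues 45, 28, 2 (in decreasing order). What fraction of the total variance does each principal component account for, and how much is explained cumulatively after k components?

Step 1 — total variance = trace(Sigma) = Σ λ_i = 45 + 28 + 2 = 75.

Step 2 — fraction explained by component i = λ_i / Σ λ:
  PC1: 45/75 = 0.6
  PC2: 28/75 = 0.3733
  PC3: 2/75 = 0.0267

Step 3 — cumulative fraction after k components = (λ_1 + ... + λ_k) / Σ λ:
  k = 1: 45/75 = 0.6
  k = 2: (45 + 28)/75 = 73/75 = 0.9733
  k = 3: (45 + 28 + 2)/75 = 75/75 = 1

Summary (fraction, with percent):

explained: PC1 0.6 (60%), PC2 0.3733 (37.33%), PC3 0.0267 (2.67%);  cumulative: 0.6, 0.9733, 1


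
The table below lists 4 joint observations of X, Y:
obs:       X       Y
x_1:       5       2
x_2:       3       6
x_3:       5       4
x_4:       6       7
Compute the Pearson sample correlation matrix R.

Step 1 — column means:
  mean(X) = (5 + 3 + 5 + 6) / 4 = 19/4 = 4.75
  mean(Y) = (2 + 6 + 4 + 7) / 4 = 19/4 = 4.75

Step 2 — sample variances and covariances s[i,j] = (1/(n-1)) · Σ_k (x_{k,i} - mean_i) · (x_{k,j} - mean_j), with n-1 = 3:
  s[X,X] = ((0.25)·(0.25) + (-1.75)·(-1.75) + (0.25)·(0.25) + (1.25)·(1.25)) / 3 = 4.75/3 = 1.5833
  s[X,Y] = ((0.25)·(-2.75) + (-1.75)·(1.25) + (0.25)·(-0.75) + (1.25)·(2.25)) / 3 = -0.25/3 = -0.0833
  s[Y,Y] = ((-2.75)·(-2.75) + (1.25)·(1.25) + (-0.75)·(-0.75) + (2.25)·(2.25)) / 3 = 14.75/3 = 4.9167
  Sample standard deviations s_i = √(s[i,i]):
  s(X) = √(1.5833) = 1.2583
  s(Y) = √(4.9167) = 2.2174

Step 3 — r_{ij} = s_{ij} / (s_i · s_j):
  r[X,X] = 1 (diagonal).
  r[X,Y] = -0.0833 / (1.2583 · 2.2174) = -0.0833 / 2.7901 = -0.0299
  r[Y,Y] = 1 (diagonal).

R is symmetric with unit diagonal. Assembling:

R = [[1, -0.0299],
 [-0.0299, 1]]


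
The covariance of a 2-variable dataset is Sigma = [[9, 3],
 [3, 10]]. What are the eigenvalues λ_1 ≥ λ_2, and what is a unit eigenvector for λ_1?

Step 1 — characteristic polynomial of 2×2 Sigma:
  det(Sigma - λI) = λ² - trace · λ + det = 0.
  trace = 9 + 10 = 19, det = 9·10 - (3)² = 81.
Step 2 — discriminant:
  Δ = trace² - 4·det = 361 - 324 = 37.
Step 3 — eigenvalues:
  λ = (trace ± √Δ)/2 = (19 ± 6.0828)/2,
  λ_1 = 12.5414,  λ_2 = 6.4586.

Step 4 — unit eigenvector for λ_1: solve (Sigma - λ_1 I)v = 0. First row:
  (9 - 12.5414)·v_x + (3)·v_y = 0, i.e. (-3.5414)·v_x + (3)·v_y = 0,
  so v ∝ (b, λ_1 - a) = (3, 3.5414) = u.
  ||u|| = √((3)² + (3.5414)²) = √(21.5414) ≈ 4.6413,
  v_1 = u/||u|| ≈ (0.6464, 0.763) (||v_1|| = 1).

λ_1 = 12.5414,  λ_2 = 6.4586;  v_1 ≈ (0.6464, 0.763)


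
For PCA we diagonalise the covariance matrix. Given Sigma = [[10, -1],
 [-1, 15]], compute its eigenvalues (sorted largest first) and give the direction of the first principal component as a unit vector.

Step 1 — characteristic polynomial of 2×2 Sigma:
  det(Sigma - λI) = λ² - trace · λ + det = 0.
  trace = 10 + 15 = 25, det = 10·15 - (-1)² = 149.
Step 2 — discriminant:
  Δ = trace² - 4·det = 625 - 596 = 29.
Step 3 — eigenvalues:
  λ = (trace ± √Δ)/2 = (25 ± 5.3852)/2,
  λ_1 = 15.1926,  λ_2 = 9.8074.

Step 4 — unit eigenvector for λ_1: solve (Sigma - λ_1 I)v = 0. First row:
  (10 - 15.1926)·v_x + (-1)·v_y = 0, i.e. (-5.1926)·v_x + (-1)·v_y = 0,
  so v ∝ (b, λ_1 - a) = (-1, 5.1926); multiply by -1 so the first entry is positive: u = (1, -5.1926).
  ||u|| = √((1)² + (-5.1926)²) = √(27.9629) ≈ 5.288,
  v_1 = u/||u|| ≈ (0.1891, -0.982) (||v_1|| = 1).

λ_1 = 15.1926,  λ_2 = 9.8074;  v_1 ≈ (0.1891, -0.982)
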